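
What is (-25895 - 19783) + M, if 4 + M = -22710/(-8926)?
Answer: -203867411/4463 ≈ -45679.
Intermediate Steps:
M = -6497/4463 (M = -4 - 22710/(-8926) = -4 - 22710*(-1/8926) = -4 + 11355/4463 = -6497/4463 ≈ -1.4557)
(-25895 - 19783) + M = (-25895 - 19783) - 6497/4463 = -45678 - 6497/4463 = -203867411/4463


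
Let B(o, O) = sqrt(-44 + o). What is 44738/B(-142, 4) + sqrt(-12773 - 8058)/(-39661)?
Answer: I*(-887176909*sqrt(186) - 93*sqrt(20831))/3688473 ≈ -3280.4*I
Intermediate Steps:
44738/B(-142, 4) + sqrt(-12773 - 8058)/(-39661) = 44738/(sqrt(-44 - 142)) + sqrt(-12773 - 8058)/(-39661) = 44738/(sqrt(-186)) + sqrt(-20831)*(-1/39661) = 44738/((I*sqrt(186))) + (I*sqrt(20831))*(-1/39661) = 44738*(-I*sqrt(186)/186) - I*sqrt(20831)/39661 = -22369*I*sqrt(186)/93 - I*sqrt(20831)/39661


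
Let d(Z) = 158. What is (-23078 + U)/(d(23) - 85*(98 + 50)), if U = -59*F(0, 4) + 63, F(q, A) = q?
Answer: 23015/12422 ≈ 1.8528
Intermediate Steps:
U = 63 (U = -59*0 + 63 = 0 + 63 = 63)
(-23078 + U)/(d(23) - 85*(98 + 50)) = (-23078 + 63)/(158 - 85*(98 + 50)) = -23015/(158 - 85*148) = -23015/(158 - 12580) = -23015/(-12422) = -23015*(-1/12422) = 23015/12422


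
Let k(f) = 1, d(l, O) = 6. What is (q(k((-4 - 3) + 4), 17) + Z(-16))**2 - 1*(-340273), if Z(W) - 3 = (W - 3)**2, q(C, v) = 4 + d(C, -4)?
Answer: 480149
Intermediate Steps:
q(C, v) = 10 (q(C, v) = 4 + 6 = 10)
Z(W) = 3 + (-3 + W)**2 (Z(W) = 3 + (W - 3)**2 = 3 + (-3 + W)**2)
(q(k((-4 - 3) + 4), 17) + Z(-16))**2 - 1*(-340273) = (10 + (3 + (-3 - 16)**2))**2 - 1*(-340273) = (10 + (3 + (-19)**2))**2 + 340273 = (10 + (3 + 361))**2 + 340273 = (10 + 364)**2 + 340273 = 374**2 + 340273 = 139876 + 340273 = 480149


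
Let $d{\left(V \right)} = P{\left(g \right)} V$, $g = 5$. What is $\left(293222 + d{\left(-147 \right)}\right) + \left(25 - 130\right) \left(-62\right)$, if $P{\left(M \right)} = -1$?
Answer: $299879$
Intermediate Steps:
$d{\left(V \right)} = - V$
$\left(293222 + d{\left(-147 \right)}\right) + \left(25 - 130\right) \left(-62\right) = \left(293222 - -147\right) + \left(25 - 130\right) \left(-62\right) = \left(293222 + 147\right) - -6510 = 293369 + 6510 = 299879$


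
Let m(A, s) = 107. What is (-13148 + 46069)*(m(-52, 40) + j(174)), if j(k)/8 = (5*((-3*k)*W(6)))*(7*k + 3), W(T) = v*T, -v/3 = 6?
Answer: 90644811339187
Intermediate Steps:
v = -18 (v = -3*6 = -18)
W(T) = -18*T
j(k) = 12960*k*(3 + 7*k) (j(k) = 8*((5*((-3*k)*(-18*6)))*(7*k + 3)) = 8*((5*(-3*k*(-108)))*(3 + 7*k)) = 8*((5*(324*k))*(3 + 7*k)) = 8*((1620*k)*(3 + 7*k)) = 8*(1620*k*(3 + 7*k)) = 12960*k*(3 + 7*k))
(-13148 + 46069)*(m(-52, 40) + j(174)) = (-13148 + 46069)*(107 + 12960*174*(3 + 7*174)) = 32921*(107 + 12960*174*(3 + 1218)) = 32921*(107 + 12960*174*1221) = 32921*(107 + 2753403840) = 32921*2753403947 = 90644811339187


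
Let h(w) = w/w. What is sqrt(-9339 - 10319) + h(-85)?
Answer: 1 + I*sqrt(19658) ≈ 1.0 + 140.21*I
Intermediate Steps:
h(w) = 1
sqrt(-9339 - 10319) + h(-85) = sqrt(-9339 - 10319) + 1 = sqrt(-19658) + 1 = I*sqrt(19658) + 1 = 1 + I*sqrt(19658)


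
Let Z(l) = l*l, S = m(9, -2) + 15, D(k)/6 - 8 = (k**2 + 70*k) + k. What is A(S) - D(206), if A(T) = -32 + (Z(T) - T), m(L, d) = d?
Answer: -342296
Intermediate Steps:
D(k) = 48 + 6*k**2 + 426*k (D(k) = 48 + 6*((k**2 + 70*k) + k) = 48 + 6*(k**2 + 71*k) = 48 + (6*k**2 + 426*k) = 48 + 6*k**2 + 426*k)
S = 13 (S = -2 + 15 = 13)
Z(l) = l**2
A(T) = -32 + T**2 - T (A(T) = -32 + (T**2 - T) = -32 + T**2 - T)
A(S) - D(206) = (-32 + 13**2 - 1*13) - (48 + 6*206**2 + 426*206) = (-32 + 169 - 13) - (48 + 6*42436 + 87756) = 124 - (48 + 254616 + 87756) = 124 - 1*342420 = 124 - 342420 = -342296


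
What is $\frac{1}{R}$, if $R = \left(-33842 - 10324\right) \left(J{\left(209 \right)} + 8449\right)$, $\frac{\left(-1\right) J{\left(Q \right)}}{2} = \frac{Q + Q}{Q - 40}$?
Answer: $- \frac{169}{63026869470} \approx -2.6814 \cdot 10^{-9}$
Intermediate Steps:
$J{\left(Q \right)} = - \frac{4 Q}{-40 + Q}$ ($J{\left(Q \right)} = - 2 \frac{Q + Q}{Q - 40} = - 2 \frac{2 Q}{-40 + Q} = - \frac{4 Q}{-40 + Q}$)
$R = - \frac{63026869470}{169}$ ($R = \left(-33842 - 10324\right) \left(\left(-4\right) 209 \frac{1}{-40 + 209} + 8449\right) = - 44166 \left(\left(-4\right) 209 \cdot \frac{1}{169} + 8449\right) = - 44166 \left(- \frac{836}{169} + 8449\right) = \left(-44166\right) \frac{1427045}{169} = - \frac{63026869470}{169} \approx -3.7294 \cdot 10^{8}$)
$\frac{1}{R} = \frac{1}{- \frac{63026869470}{169}} = - \frac{169}{63026869470}$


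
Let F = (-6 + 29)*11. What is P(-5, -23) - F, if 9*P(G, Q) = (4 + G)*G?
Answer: -2272/9 ≈ -252.44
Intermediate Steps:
P(G, Q) = G*(4 + G)/9 (P(G, Q) = ((4 + G)*G)/9 = (G*(4 + G))/9 = G*(4 + G)/9)
F = 253 (F = 23*11 = 253)
P(-5, -23) - F = (⅑)*(-5)*(4 - 5) - 1*253 = (⅑)*(-5)*(-1) - 253 = 5/9 - 253 = -2272/9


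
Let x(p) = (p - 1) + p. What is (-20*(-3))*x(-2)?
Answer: -300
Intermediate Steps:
x(p) = -1 + 2*p (x(p) = (-1 + p) + p = -1 + 2*p)
(-20*(-3))*x(-2) = (-20*(-3))*(-1 + 2*(-2)) = 60*(-1 - 4) = 60*(-5) = -300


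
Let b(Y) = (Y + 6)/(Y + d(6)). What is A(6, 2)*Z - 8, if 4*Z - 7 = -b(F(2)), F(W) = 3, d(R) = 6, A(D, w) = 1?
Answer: -13/2 ≈ -6.5000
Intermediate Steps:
b(Y) = 1 (b(Y) = (Y + 6)/(Y + 6) = (6 + Y)/(6 + Y) = 1)
Z = 3/2 (Z = 7/4 + (-1*1)/4 = 7/4 + (1/4)*(-1) = 7/4 - 1/4 = 3/2 ≈ 1.5000)
A(6, 2)*Z - 8 = 1*(3/2) - 8 = 3/2 - 8 = -13/2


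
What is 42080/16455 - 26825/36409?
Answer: 218137069/119822019 ≈ 1.8205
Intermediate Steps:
42080/16455 - 26825/36409 = 42080*(1/16455) - 26825*1/36409 = 8416/3291 - 26825/36409 = 218137069/119822019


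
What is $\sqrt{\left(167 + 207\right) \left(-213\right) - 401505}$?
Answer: $3 i \sqrt{53463} \approx 693.66 i$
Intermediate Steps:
$\sqrt{\left(167 + 207\right) \left(-213\right) - 401505} = \sqrt{374 \left(-213\right) - 401505} = \sqrt{-79662 - 401505} = \sqrt{-481167} = 3 i \sqrt{53463}$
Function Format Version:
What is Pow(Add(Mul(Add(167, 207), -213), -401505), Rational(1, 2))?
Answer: Mul(3, I, Pow(53463, Rational(1, 2))) ≈ Mul(693.66, I)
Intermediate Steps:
Pow(Add(Mul(Add(167, 207), -213), -401505), Rational(1, 2)) = Pow(Add(Mul(374, -213), -401505), Rational(1, 2)) = Pow(Add(-79662, -401505), Rational(1, 2)) = Pow(-481167, Rational(1, 2)) = Mul(3, I, Pow(53463, Rational(1, 2)))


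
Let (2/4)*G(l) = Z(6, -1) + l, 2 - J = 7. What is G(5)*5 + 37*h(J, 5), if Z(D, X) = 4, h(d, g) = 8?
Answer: 386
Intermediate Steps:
J = -5 (J = 2 - 1*7 = 2 - 7 = -5)
G(l) = 8 + 2*l (G(l) = 2*(4 + l) = 8 + 2*l)
G(5)*5 + 37*h(J, 5) = (8 + 2*5)*5 + 37*8 = (8 + 10)*5 + 296 = 18*5 + 296 = 90 + 296 = 386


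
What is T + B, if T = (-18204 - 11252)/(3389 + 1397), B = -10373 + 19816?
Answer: 22582371/2393 ≈ 9436.8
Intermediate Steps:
B = 9443
T = -14728/2393 (T = -29456/4786 = -29456*1/4786 = -14728/2393 ≈ -6.1546)
T + B = -14728/2393 + 9443 = 22582371/2393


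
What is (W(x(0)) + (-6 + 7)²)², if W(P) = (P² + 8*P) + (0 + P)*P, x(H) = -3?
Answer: 25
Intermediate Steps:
W(P) = 2*P² + 8*P (W(P) = (P² + 8*P) + P*P = (P² + 8*P) + P² = 2*P² + 8*P)
(W(x(0)) + (-6 + 7)²)² = (2*(-3)*(4 - 3) + (-6 + 7)²)² = (2*(-3)*1 + 1²)² = (-6 + 1)² = (-5)² = 25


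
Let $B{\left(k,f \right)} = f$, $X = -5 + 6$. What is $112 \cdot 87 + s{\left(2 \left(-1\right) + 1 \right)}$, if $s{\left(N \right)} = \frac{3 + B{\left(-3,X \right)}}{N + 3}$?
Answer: $9746$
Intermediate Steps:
$X = 1$
$s{\left(N \right)} = \frac{4}{3 + N}$ ($s{\left(N \right)} = \frac{3 + 1}{N + 3} = \frac{4}{3 + N}$)
$112 \cdot 87 + s{\left(2 \left(-1\right) + 1 \right)} = 112 \cdot 87 + \frac{4}{3 + \left(2 \left(-1\right) + 1\right)} = 9744 + \frac{4}{3 + \left(-2 + 1\right)} = 9744 + \frac{4}{3 - 1} = 9744 + \frac{4}{2} = 9744 + 4 \cdot \frac{1}{2} = 9744 + 2 = 9746$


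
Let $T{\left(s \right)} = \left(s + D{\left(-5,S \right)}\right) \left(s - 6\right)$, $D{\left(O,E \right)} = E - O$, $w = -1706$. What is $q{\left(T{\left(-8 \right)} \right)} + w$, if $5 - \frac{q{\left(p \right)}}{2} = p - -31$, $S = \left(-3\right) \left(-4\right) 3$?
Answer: $-834$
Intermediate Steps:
$S = 36$ ($S = 12 \cdot 3 = 36$)
$T{\left(s \right)} = \left(-6 + s\right) \left(41 + s\right)$ ($T{\left(s \right)} = \left(s + \left(36 - -5\right)\right) \left(s - 6\right) = \left(s + \left(36 + 5\right)\right) \left(-6 + s\right) = \left(s + 41\right) \left(-6 + s\right) = \left(41 + s\right) \left(-6 + s\right) = \left(-6 + s\right) \left(41 + s\right)$)
$q{\left(p \right)} = -52 - 2 p$ ($q{\left(p \right)} = 10 - 2 \left(p - -31\right) = 10 - 2 \left(p + 31\right) = 10 - 2 \left(31 + p\right) = 10 - \left(62 + 2 p\right) = -52 - 2 p$)
$q{\left(T{\left(-8 \right)} \right)} + w = \left(-52 - 2 \left(-246 + \left(-8\right)^{2} + 35 \left(-8\right)\right)\right) - 1706 = \left(-52 - 2 \left(-246 + 64 - 280\right)\right) - 1706 = \left(-52 - -924\right) - 1706 = \left(-52 + 924\right) - 1706 = 872 - 1706 = -834$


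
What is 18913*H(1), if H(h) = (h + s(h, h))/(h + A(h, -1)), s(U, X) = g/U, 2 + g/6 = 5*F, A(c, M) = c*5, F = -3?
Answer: -1910213/6 ≈ -3.1837e+5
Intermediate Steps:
A(c, M) = 5*c
g = -102 (g = -12 + 6*(5*(-3)) = -12 + 6*(-15) = -12 - 90 = -102)
s(U, X) = -102/U
H(h) = (h - 102/h)/(6*h) (H(h) = (h - 102/h)/(h + 5*h) = (h - 102/h)/((6*h)) = (h - 102/h)*(1/(6*h)) = (h - 102/h)/(6*h))
18913*H(1) = 18913*(1/6 - 17/1**2) = 18913*(1/6 - 17*1) = 18913*(1/6 - 17) = 18913*(-101/6) = -1910213/6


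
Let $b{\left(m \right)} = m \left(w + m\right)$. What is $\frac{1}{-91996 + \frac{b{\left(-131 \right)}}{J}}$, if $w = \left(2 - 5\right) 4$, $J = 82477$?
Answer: $- \frac{82477}{7587535359} \approx -1.087 \cdot 10^{-5}$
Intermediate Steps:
$w = -12$ ($w = \left(-3\right) 4 = -12$)
$b{\left(m \right)} = m \left(-12 + m\right)$
$\frac{1}{-91996 + \frac{b{\left(-131 \right)}}{J}} = \frac{1}{-91996 + \frac{\left(-131\right) \left(-12 - 131\right)}{82477}} = \frac{1}{-91996 + \left(-131\right) \left(-143\right) \frac{1}{82477}} = \frac{1}{-91996 + 18733 \cdot \frac{1}{82477}} = \frac{1}{-91996 + \frac{18733}{82477}} = \frac{1}{- \frac{7587535359}{82477}} = - \frac{82477}{7587535359}$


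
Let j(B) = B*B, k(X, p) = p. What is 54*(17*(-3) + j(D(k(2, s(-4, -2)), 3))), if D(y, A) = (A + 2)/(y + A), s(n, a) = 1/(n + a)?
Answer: -747306/289 ≈ -2585.8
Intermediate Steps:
s(n, a) = 1/(a + n)
D(y, A) = (2 + A)/(A + y)
j(B) = B²
54*(17*(-3) + j(D(k(2, s(-4, -2)), 3))) = 54*(17*(-3) + ((2 + 3)/(3 + 1/(-2 - 4)))²) = 54*(-51 + (5/(3 + 1/(-6)))²) = 54*(-51 + (5/(3 - ⅙))²) = 54*(-51 + (5/(17/6))²) = 54*(-51 + ((6/17)*5)²) = 54*(-51 + (30/17)²) = 54*(-51 + 900/289) = 54*(-13839/289) = -747306/289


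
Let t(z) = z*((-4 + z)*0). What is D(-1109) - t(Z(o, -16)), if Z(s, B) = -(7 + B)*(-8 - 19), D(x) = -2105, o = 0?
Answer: -2105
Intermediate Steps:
Z(s, B) = 189 + 27*B (Z(s, B) = -(7 + B)*(-27) = -(-189 - 27*B) = 189 + 27*B)
t(z) = 0 (t(z) = z*0 = 0)
D(-1109) - t(Z(o, -16)) = -2105 - 1*0 = -2105 + 0 = -2105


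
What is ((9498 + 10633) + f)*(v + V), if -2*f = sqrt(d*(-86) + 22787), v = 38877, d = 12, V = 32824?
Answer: 1443412831 - 71701*sqrt(21755)/2 ≈ 1.4381e+9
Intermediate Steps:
f = -sqrt(21755)/2 (f = -sqrt(12*(-86) + 22787)/2 = -sqrt(-1032 + 22787)/2 = -sqrt(21755)/2 ≈ -73.748)
((9498 + 10633) + f)*(v + V) = ((9498 + 10633) - sqrt(21755)/2)*(38877 + 32824) = (20131 - sqrt(21755)/2)*71701 = 1443412831 - 71701*sqrt(21755)/2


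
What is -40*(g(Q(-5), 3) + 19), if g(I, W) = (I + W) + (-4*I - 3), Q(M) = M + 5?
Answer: -760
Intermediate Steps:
Q(M) = 5 + M
g(I, W) = -3 + W - 3*I (g(I, W) = (I + W) + (-3 - 4*I) = -3 + W - 3*I)
-40*(g(Q(-5), 3) + 19) = -40*((-3 + 3 - 3*(5 - 5)) + 19) = -40*((-3 + 3 - 3*0) + 19) = -40*((-3 + 3 + 0) + 19) = -40*(0 + 19) = -40*19 = -760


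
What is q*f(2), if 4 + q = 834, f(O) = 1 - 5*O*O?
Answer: -15770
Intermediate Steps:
f(O) = 1 - 5*O²
q = 830 (q = -4 + 834 = 830)
q*f(2) = 830*(1 - 5*2²) = 830*(1 - 5*4) = 830*(1 - 20) = 830*(-19) = -15770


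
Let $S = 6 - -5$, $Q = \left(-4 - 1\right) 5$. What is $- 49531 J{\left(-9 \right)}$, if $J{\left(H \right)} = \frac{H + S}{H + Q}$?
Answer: $\frac{49531}{17} \approx 2913.6$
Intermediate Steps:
$Q = -25$ ($Q = \left(-5\right) 5 = -25$)
$S = 11$ ($S = 6 + 5 = 11$)
$J{\left(H \right)} = \frac{11 + H}{-25 + H}$ ($J{\left(H \right)} = \frac{H + 11}{H - 25} = \frac{11 + H}{-25 + H}$)
$- 49531 J{\left(-9 \right)} = - 49531 \frac{11 - 9}{-25 - 9} = - 49531 \frac{1}{-34} \cdot 2 = - 49531 \left(\left(- \frac{1}{34}\right) 2\right) = \left(-49531\right) \left(- \frac{1}{17}\right) = \frac{49531}{17}$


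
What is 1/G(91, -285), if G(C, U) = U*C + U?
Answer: -1/26220 ≈ -3.8139e-5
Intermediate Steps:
G(C, U) = U + C*U (G(C, U) = C*U + U = U + C*U)
1/G(91, -285) = 1/(-285*(1 + 91)) = 1/(-285*92) = 1/(-26220) = -1/26220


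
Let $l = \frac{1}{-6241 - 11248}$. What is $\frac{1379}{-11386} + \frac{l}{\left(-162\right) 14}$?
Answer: $- \frac{27349047661}{225813141036} \approx -0.12111$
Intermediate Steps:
$l = - \frac{1}{17489}$ ($l = \frac{1}{-17489} = - \frac{1}{17489} \approx -5.7179 \cdot 10^{-5}$)
$\frac{1379}{-11386} + \frac{l}{\left(-162\right) 14} = \frac{1379}{-11386} - \frac{1}{17489 \left(\left(-162\right) 14\right)} = 1379 \left(- \frac{1}{11386}\right) - \frac{1}{17489 \left(-2268\right)} = - \frac{1379}{11386} - - \frac{1}{39665052} = - \frac{1379}{11386} + \frac{1}{39665052} = - \frac{27349047661}{225813141036}$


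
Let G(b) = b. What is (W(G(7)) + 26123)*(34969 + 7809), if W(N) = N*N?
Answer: 1119585816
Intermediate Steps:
W(N) = N²
(W(G(7)) + 26123)*(34969 + 7809) = (7² + 26123)*(34969 + 7809) = (49 + 26123)*42778 = 26172*42778 = 1119585816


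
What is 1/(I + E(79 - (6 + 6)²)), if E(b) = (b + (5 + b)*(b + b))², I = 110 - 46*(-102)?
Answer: 1/59835027 ≈ 1.6713e-8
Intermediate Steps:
I = 4802 (I = 110 + 4692 = 4802)
E(b) = (b + 2*b*(5 + b))² (E(b) = (b + (5 + b)*(2*b))² = (b + 2*b*(5 + b))²)
1/(I + E(79 - (6 + 6)²)) = 1/(4802 + (79 - (6 + 6)²)²*(11 + 2*(79 - (6 + 6)²))²) = 1/(4802 + (79 - 1*12²)²*(11 + 2*(79 - 1*12²))²) = 1/(4802 + (79 - 1*144)²*(11 + 2*(79 - 1*144))²) = 1/(4802 + (79 - 144)²*(11 + 2*(79 - 144))²) = 1/(4802 + (-65)²*(11 + 2*(-65))²) = 1/(4802 + 4225*(11 - 130)²) = 1/(4802 + 4225*(-119)²) = 1/(4802 + 4225*14161) = 1/(4802 + 59830225) = 1/59835027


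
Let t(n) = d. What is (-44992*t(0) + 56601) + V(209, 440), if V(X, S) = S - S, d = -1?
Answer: 101593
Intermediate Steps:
t(n) = -1
V(X, S) = 0
(-44992*t(0) + 56601) + V(209, 440) = (-44992*(-1) + 56601) + 0 = (44992 + 56601) + 0 = 101593 + 0 = 101593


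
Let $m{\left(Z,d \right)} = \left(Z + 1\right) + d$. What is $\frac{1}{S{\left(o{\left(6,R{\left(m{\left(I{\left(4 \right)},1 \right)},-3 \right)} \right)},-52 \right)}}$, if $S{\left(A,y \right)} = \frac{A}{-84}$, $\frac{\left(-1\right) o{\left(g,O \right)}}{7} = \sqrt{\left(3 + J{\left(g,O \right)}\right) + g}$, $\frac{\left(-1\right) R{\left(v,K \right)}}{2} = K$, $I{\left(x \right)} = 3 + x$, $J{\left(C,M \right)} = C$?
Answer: $\frac{4 \sqrt{15}}{5} \approx 3.0984$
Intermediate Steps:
$m{\left(Z,d \right)} = 1 + Z + d$ ($m{\left(Z,d \right)} = \left(1 + Z\right) + d = 1 + Z + d$)
$R{\left(v,K \right)} = - 2 K$
$o{\left(g,O \right)} = - 7 \sqrt{3 + 2 g}$ ($o{\left(g,O \right)} = - 7 \sqrt{\left(3 + g\right) + g} = - 7 \sqrt{3 + 2 g}$)
$S{\left(A,y \right)} = - \frac{A}{84}$ ($S{\left(A,y \right)} = A \left(- \frac{1}{84}\right) = - \frac{A}{84}$)
$\frac{1}{S{\left(o{\left(6,R{\left(m{\left(I{\left(4 \right)},1 \right)},-3 \right)} \right)},-52 \right)}} = \frac{1}{\left(- \frac{1}{84}\right) \left(- 7 \sqrt{3 + 2 \cdot 6}\right)} = \frac{1}{\left(- \frac{1}{84}\right) \left(- 7 \sqrt{3 + 12}\right)} = \frac{1}{\left(- \frac{1}{84}\right) \left(- 7 \sqrt{15}\right)} = \frac{1}{\frac{1}{12} \sqrt{15}} = \frac{4 \sqrt{15}}{5}$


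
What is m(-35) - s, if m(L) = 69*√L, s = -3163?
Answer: 3163 + 69*I*√35 ≈ 3163.0 + 408.21*I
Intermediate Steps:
m(-35) - s = 69*√(-35) - 1*(-3163) = 69*(I*√35) + 3163 = 69*I*√35 + 3163 = 3163 + 69*I*√35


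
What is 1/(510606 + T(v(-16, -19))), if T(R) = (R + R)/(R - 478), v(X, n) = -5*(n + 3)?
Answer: 199/101610514 ≈ 1.9585e-6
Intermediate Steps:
v(X, n) = -15 - 5*n (v(X, n) = -5*(3 + n) = -15 - 5*n)
T(R) = 2*R/(-478 + R) (T(R) = (2*R)/(-478 + R) = 2*R/(-478 + R))
1/(510606 + T(v(-16, -19))) = 1/(510606 + 2*(-15 - 5*(-19))/(-478 + (-15 - 5*(-19)))) = 1/(510606 + 2*(-15 + 95)/(-478 + (-15 + 95))) = 1/(510606 + 2*80/(-478 + 80)) = 1/(510606 + 2*80/(-398)) = 1/(510606 + 2*80*(-1/398)) = 1/(510606 - 80/199) = 1/(101610514/199) = 199/101610514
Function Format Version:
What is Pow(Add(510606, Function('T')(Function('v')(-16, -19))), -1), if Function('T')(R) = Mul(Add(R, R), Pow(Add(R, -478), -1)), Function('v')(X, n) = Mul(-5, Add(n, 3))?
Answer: Rational(199, 101610514) ≈ 1.9585e-6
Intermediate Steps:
Function('v')(X, n) = Add(-15, Mul(-5, n)) (Function('v')(X, n) = Mul(-5, Add(3, n)) = Add(-15, Mul(-5, n)))
Function('T')(R) = Mul(2, R, Pow(Add(-478, R), -1)) (Function('T')(R) = Mul(Mul(2, R), Pow(Add(-478, R), -1)) = Mul(2, R, Pow(Add(-478, R), -1)))
Pow(Add(510606, Function('T')(Function('v')(-16, -19))), -1) = Pow(Add(510606, Mul(2, Add(-15, Mul(-5, -19)), Pow(Add(-478, Add(-15, Mul(-5, -19))), -1))), -1) = Pow(Add(510606, Mul(2, Add(-15, 95), Pow(Add(-478, Add(-15, 95)), -1))), -1) = Pow(Add(510606, Mul(2, 80, Pow(Add(-478, 80), -1))), -1) = Pow(Add(510606, Mul(2, 80, Pow(-398, -1))), -1) = Pow(Add(510606, Mul(2, 80, Rational(-1, 398))), -1) = Pow(Add(510606, Rational(-80, 199)), -1) = Pow(Rational(101610514, 199), -1) = Rational(199, 101610514)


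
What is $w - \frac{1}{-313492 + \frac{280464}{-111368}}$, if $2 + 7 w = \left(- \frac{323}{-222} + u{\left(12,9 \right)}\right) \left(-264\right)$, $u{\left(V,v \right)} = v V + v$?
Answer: $- \frac{721421367935063}{161473816030} \approx -4467.7$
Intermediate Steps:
$u{\left(V,v \right)} = v + V v$ ($u{\left(V,v \right)} = V v + v = v + V v$)
$w = - \frac{165306}{37}$ ($w = - \frac{2}{7} + \frac{\left(- \frac{323}{-222} + 9 \left(1 + 12\right)\right) \left(-264\right)}{7} = - \frac{2}{7} + \frac{\left(\left(-323\right) \left(- \frac{1}{222}\right) + 9 \cdot 13\right) \left(-264\right)}{7} = - \frac{2}{7} + \frac{\left(\frac{323}{222} + 117\right) \left(-264\right)}{7} = - \frac{2}{7} + \frac{\frac{26297}{222} \left(-264\right)}{7} = - \frac{2}{7} + \frac{1}{7} \left(- \frac{1157068}{37}\right) = - \frac{2}{7} - \frac{1157068}{259} = - \frac{165306}{37} \approx -4467.7$)
$w - \frac{1}{-313492 + \frac{280464}{-111368}} = - \frac{165306}{37} - \frac{1}{-313492 + \frac{280464}{-111368}} = - \frac{165306}{37} - \frac{1}{-313492 + 280464 \left(- \frac{1}{111368}\right)} = - \frac{165306}{37} - \frac{1}{-313492 - \frac{35058}{13921}} = - \frac{165306}{37} - \frac{1}{- \frac{4364157190}{13921}} = - \frac{165306}{37} - - \frac{13921}{4364157190} = - \frac{165306}{37} + \frac{13921}{4364157190} = - \frac{721421367935063}{161473816030}$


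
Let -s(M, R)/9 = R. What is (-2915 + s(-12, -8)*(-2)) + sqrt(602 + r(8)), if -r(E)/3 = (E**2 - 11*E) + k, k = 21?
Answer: -3059 + sqrt(611) ≈ -3034.3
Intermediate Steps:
s(M, R) = -9*R
r(E) = -63 - 3*E**2 + 33*E (r(E) = -3*((E**2 - 11*E) + 21) = -3*(21 + E**2 - 11*E) = -63 - 3*E**2 + 33*E)
(-2915 + s(-12, -8)*(-2)) + sqrt(602 + r(8)) = (-2915 - 9*(-8)*(-2)) + sqrt(602 + (-63 - 3*8**2 + 33*8)) = (-2915 + 72*(-2)) + sqrt(602 + (-63 - 3*64 + 264)) = (-2915 - 144) + sqrt(602 + (-63 - 192 + 264)) = -3059 + sqrt(602 + 9) = -3059 + sqrt(611)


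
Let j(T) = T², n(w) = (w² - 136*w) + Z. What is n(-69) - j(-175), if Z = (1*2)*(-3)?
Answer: -16486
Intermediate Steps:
Z = -6 (Z = 2*(-3) = -6)
n(w) = -6 + w² - 136*w (n(w) = (w² - 136*w) - 6 = -6 + w² - 136*w)
n(-69) - j(-175) = (-6 + (-69)² - 136*(-69)) - 1*(-175)² = (-6 + 4761 + 9384) - 1*30625 = 14139 - 30625 = -16486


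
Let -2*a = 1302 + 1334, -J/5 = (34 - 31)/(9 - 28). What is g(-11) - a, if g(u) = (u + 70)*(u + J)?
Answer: 13596/19 ≈ 715.58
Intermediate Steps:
J = 15/19 (J = -5*(34 - 31)/(9 - 28) = -15/(-19) = -15*(-1)/19 = -5*(-3/19) = 15/19 ≈ 0.78947)
a = -1318 (a = -(1302 + 1334)/2 = -1/2*2636 = -1318)
g(u) = (70 + u)*(15/19 + u) (g(u) = (u + 70)*(u + 15/19) = (70 + u)*(15/19 + u))
g(-11) - a = (1050/19 + (-11)**2 + (1345/19)*(-11)) - 1*(-1318) = (1050/19 + 121 - 14795/19) + 1318 = -11446/19 + 1318 = 13596/19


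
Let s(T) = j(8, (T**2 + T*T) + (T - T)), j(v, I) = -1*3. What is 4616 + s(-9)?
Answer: 4613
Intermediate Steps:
j(v, I) = -3
s(T) = -3
4616 + s(-9) = 4616 - 3 = 4613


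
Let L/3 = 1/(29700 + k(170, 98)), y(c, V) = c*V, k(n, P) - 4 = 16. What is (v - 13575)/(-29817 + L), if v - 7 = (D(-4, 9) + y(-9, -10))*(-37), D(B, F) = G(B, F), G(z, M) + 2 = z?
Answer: 495610720/886161237 ≈ 0.55928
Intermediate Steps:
G(z, M) = -2 + z
D(B, F) = -2 + B
k(n, P) = 20 (k(n, P) = 4 + 16 = 20)
y(c, V) = V*c
v = -3101 (v = 7 + ((-2 - 4) - 10*(-9))*(-37) = 7 + (-6 + 90)*(-37) = 7 + 84*(-37) = 7 - 3108 = -3101)
L = 3/29720 (L = 3/(29700 + 20) = 3/29720 ≈ 0.00010094)
(v - 13575)/(-29817 + L) = (-3101 - 13575)/(-29817 + 3/29720) = -16676/(-886161237/29720) = -16676*(-29720/886161237) = 495610720/886161237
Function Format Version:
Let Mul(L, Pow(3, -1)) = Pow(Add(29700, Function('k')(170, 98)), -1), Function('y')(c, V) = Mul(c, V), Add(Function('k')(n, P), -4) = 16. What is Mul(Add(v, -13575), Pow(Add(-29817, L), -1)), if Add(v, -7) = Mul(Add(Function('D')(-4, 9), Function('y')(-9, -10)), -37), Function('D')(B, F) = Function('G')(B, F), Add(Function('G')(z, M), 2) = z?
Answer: Rational(495610720, 886161237) ≈ 0.55928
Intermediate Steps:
Function('G')(z, M) = Add(-2, z)
Function('D')(B, F) = Add(-2, B)
Function('k')(n, P) = 20 (Function('k')(n, P) = Add(4, 16) = 20)
Function('y')(c, V) = Mul(V, c)
v = -3101 (v = Add(7, Mul(Add(Add(-2, -4), Mul(-10, -9)), -37)) = Add(7, Mul(Add(-6, 90), -37)) = Add(7, Mul(84, -37)) = Add(7, -3108) = -3101)
L = Rational(3, 29720) (L = Mul(3, Pow(Add(29700, 20), -1)) = Mul(3, Pow(29720, -1)) = Mul(3, Rational(1, 29720)) = Rational(3, 29720) ≈ 0.00010094)
Mul(Add(v, -13575), Pow(Add(-29817, L), -1)) = Mul(Add(-3101, -13575), Pow(Add(-29817, Rational(3, 29720)), -1)) = Mul(-16676, Pow(Rational(-886161237, 29720), -1)) = Mul(-16676, Rational(-29720, 886161237)) = Rational(495610720, 886161237)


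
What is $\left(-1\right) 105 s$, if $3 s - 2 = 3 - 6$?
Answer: $35$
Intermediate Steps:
$s = - \frac{1}{3}$ ($s = \frac{2}{3} + \frac{3 - 6}{3} = \frac{2}{3} + \frac{1}{3} \left(-3\right) = \frac{2}{3} - 1 = - \frac{1}{3} \approx -0.33333$)
$\left(-1\right) 105 s = \left(-1\right) 105 \left(- \frac{1}{3}\right) = \left(-105\right) \left(- \frac{1}{3}\right) = 35$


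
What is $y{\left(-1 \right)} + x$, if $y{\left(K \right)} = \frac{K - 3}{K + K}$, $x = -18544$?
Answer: $-18542$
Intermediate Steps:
$y{\left(K \right)} = \frac{-3 + K}{2 K}$
$y{\left(-1 \right)} + x = \frac{-3 - 1}{2 \left(-1\right)} - 18544 = \frac{1}{2} \left(-1\right) \left(-4\right) - 18544 = 2 - 18544 = -18542$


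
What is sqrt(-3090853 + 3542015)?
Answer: sqrt(451162) ≈ 671.69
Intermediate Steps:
sqrt(-3090853 + 3542015) = sqrt(451162)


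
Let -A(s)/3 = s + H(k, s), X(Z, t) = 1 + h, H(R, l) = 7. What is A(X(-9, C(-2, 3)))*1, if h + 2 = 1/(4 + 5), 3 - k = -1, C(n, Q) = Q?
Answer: -55/3 ≈ -18.333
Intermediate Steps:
k = 4 (k = 3 - 1*(-1) = 3 + 1 = 4)
h = -17/9 (h = -2 + 1/(4 + 5) = -2 + 1/9 = -2 + ⅑ = -17/9 ≈ -1.8889)
X(Z, t) = -8/9 (X(Z, t) = 1 - 17/9 = -8/9)
A(s) = -21 - 3*s (A(s) = -3*(s + 7) = -3*(7 + s) = -21 - 3*s)
A(X(-9, C(-2, 3)))*1 = (-21 - 3*(-8/9))*1 = (-21 + 8/3)*1 = -55/3*1 = -55/3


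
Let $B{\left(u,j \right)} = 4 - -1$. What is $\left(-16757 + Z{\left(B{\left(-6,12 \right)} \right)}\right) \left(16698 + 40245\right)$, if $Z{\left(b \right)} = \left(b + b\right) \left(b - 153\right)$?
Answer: $-1038469491$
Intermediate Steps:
$B{\left(u,j \right)} = 5$ ($B{\left(u,j \right)} = 4 + 1 = 5$)
$Z{\left(b \right)} = 2 b \left(-153 + b\right)$
$\left(-16757 + Z{\left(B{\left(-6,12 \right)} \right)}\right) \left(16698 + 40245\right) = \left(-16757 + 2 \cdot 5 \left(-153 + 5\right)\right) \left(16698 + 40245\right) = \left(-16757 + 2 \cdot 5 \left(-148\right)\right) 56943 = \left(-16757 - 1480\right) 56943 = \left(-18237\right) 56943 = -1038469491$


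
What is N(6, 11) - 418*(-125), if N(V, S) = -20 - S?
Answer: 52219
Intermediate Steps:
N(6, 11) - 418*(-125) = (-20 - 1*11) - 418*(-125) = (-20 - 11) + 52250 = -31 + 52250 = 52219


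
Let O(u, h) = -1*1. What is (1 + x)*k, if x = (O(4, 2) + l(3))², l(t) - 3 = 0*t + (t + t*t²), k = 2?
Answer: 2050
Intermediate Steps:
O(u, h) = -1
l(t) = 3 + t + t³ (l(t) = 3 + (0*t + (t + t*t²)) = 3 + (0 + (t + t³)) = 3 + (t + t³) = 3 + t + t³)
x = 1024 (x = (-1 + (3 + 3 + 3³))² = (-1 + (3 + 3 + 27))² = (-1 + 33)² = 32² = 1024)
(1 + x)*k = (1 + 1024)*2 = 1025*2 = 2050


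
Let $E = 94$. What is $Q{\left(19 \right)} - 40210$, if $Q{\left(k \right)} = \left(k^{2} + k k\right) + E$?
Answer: $-39394$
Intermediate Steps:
$Q{\left(k \right)} = 94 + 2 k^{2}$ ($Q{\left(k \right)} = \left(k^{2} + k k\right) + 94 = \left(k^{2} + k^{2}\right) + 94 = 2 k^{2} + 94 = 94 + 2 k^{2}$)
$Q{\left(19 \right)} - 40210 = \left(94 + 2 \cdot 19^{2}\right) - 40210 = \left(94 + 2 \cdot 361\right) - 40210 = \left(94 + 722\right) - 40210 = 816 - 40210 = -39394$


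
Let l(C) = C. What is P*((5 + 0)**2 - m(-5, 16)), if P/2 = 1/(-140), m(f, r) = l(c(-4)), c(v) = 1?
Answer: -12/35 ≈ -0.34286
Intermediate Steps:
m(f, r) = 1
P = -1/70 (P = 2/(-140) = 2*(-1/140) = -1/70 ≈ -0.014286)
P*((5 + 0)**2 - m(-5, 16)) = -((5 + 0)**2 - 1*1)/70 = -(5**2 - 1)/70 = -(25 - 1)/70 = -1/70*24 = -12/35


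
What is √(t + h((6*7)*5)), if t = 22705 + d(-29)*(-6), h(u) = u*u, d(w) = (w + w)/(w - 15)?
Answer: 4*√505153/11 ≈ 258.45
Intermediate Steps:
d(w) = 2*w/(-15 + w) (d(w) = (2*w)/(-15 + w) = 2*w/(-15 + w))
h(u) = u²
t = 249668/11 (t = 22705 + (2*(-29)/(-15 - 29))*(-6) = 22705 + (2*(-29)/(-44))*(-6) = 22705 + (2*(-29)*(-1/44))*(-6) = 22705 + (29/22)*(-6) = 22705 - 87/11 = 249668/11 ≈ 22697.)
√(t + h((6*7)*5)) = √(249668/11 + ((6*7)*5)²) = √(249668/11 + (42*5)²) = √(249668/11 + 210²) = √(249668/11 + 44100) = √(734768/11) = 4*√505153/11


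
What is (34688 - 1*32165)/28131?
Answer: 841/9377 ≈ 0.089688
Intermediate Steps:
(34688 - 1*32165)/28131 = (34688 - 32165)*(1/28131) = 2523*(1/28131) = 841/9377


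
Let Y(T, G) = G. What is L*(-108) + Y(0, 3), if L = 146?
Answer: -15765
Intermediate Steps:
L*(-108) + Y(0, 3) = 146*(-108) + 3 = -15768 + 3 = -15765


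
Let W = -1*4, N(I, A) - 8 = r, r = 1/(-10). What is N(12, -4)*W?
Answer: -158/5 ≈ -31.600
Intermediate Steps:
r = -⅒ ≈ -0.10000
N(I, A) = 79/10 (N(I, A) = 8 - ⅒ = 79/10)
W = -4
N(12, -4)*W = (79/10)*(-4) = -158/5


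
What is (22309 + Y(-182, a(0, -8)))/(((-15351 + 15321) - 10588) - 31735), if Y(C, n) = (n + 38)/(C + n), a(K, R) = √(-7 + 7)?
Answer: -2030100/3854123 ≈ -0.52673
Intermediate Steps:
a(K, R) = 0 (a(K, R) = √0 = 0)
Y(C, n) = (38 + n)/(C + n)
(22309 + Y(-182, a(0, -8)))/(((-15351 + 15321) - 10588) - 31735) = (22309 + (38 + 0)/(-182 + 0))/(((-15351 + 15321) - 10588) - 31735) = (22309 + 38/(-182))/((-30 - 10588) - 31735) = (22309 - 1/182*38)/(-10618 - 31735) = (22309 - 19/91)/(-42353) = (2030100/91)*(-1/42353) = -2030100/3854123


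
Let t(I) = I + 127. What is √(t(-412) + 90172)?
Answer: √89887 ≈ 299.81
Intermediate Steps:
t(I) = 127 + I
√(t(-412) + 90172) = √((127 - 412) + 90172) = √(-285 + 90172) = √89887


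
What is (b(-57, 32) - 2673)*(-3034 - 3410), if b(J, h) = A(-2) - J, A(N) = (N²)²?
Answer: 16754400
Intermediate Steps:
A(N) = N⁴
b(J, h) = 16 - J (b(J, h) = (-2)⁴ - J = 16 - J)
(b(-57, 32) - 2673)*(-3034 - 3410) = ((16 - 1*(-57)) - 2673)*(-3034 - 3410) = ((16 + 57) - 2673)*(-6444) = (73 - 2673)*(-6444) = -2600*(-6444) = 16754400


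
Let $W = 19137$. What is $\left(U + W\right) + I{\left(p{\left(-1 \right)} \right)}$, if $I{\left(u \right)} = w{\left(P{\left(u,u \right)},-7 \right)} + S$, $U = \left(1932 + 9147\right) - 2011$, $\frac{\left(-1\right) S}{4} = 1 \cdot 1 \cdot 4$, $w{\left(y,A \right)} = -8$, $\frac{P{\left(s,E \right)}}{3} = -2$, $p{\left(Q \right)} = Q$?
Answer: $28181$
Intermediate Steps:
$P{\left(s,E \right)} = -6$ ($P{\left(s,E \right)} = 3 \left(-2\right) = -6$)
$S = -16$ ($S = - 4 \cdot 1 \cdot 1 \cdot 4 = - 4 \cdot 1 \cdot 4 = \left(-4\right) 4 = -16$)
$U = 9068$ ($U = 11079 - 2011 = 9068$)
$I{\left(u \right)} = -24$ ($I{\left(u \right)} = -8 - 16 = -24$)
$\left(U + W\right) + I{\left(p{\left(-1 \right)} \right)} = \left(9068 + 19137\right) - 24 = 28205 - 24 = 28181$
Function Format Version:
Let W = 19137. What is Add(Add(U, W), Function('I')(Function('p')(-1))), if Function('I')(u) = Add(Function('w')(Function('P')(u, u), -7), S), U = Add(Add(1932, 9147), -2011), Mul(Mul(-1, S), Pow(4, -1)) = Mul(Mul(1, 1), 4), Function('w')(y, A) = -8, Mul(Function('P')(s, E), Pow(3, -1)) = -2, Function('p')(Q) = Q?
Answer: 28181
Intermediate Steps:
Function('P')(s, E) = -6 (Function('P')(s, E) = Mul(3, -2) = -6)
S = -16 (S = Mul(-4, Mul(Mul(1, 1), 4)) = Mul(-4, Mul(1, 4)) = Mul(-4, 4) = -16)
U = 9068 (U = Add(11079, -2011) = 9068)
Function('I')(u) = -24 (Function('I')(u) = Add(-8, -16) = -24)
Add(Add(U, W), Function('I')(Function('p')(-1))) = Add(Add(9068, 19137), -24) = Add(28205, -24) = 28181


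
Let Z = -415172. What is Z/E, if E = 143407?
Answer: -415172/143407 ≈ -2.8951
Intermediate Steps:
Z/E = -415172/143407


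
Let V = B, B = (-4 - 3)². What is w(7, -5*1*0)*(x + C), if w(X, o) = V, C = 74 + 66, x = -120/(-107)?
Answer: 739900/107 ≈ 6915.0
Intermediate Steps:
x = 120/107 (x = -120*(-1/107) = 120/107 ≈ 1.1215)
B = 49 (B = (-7)² = 49)
C = 140
V = 49
w(X, o) = 49
w(7, -5*1*0)*(x + C) = 49*(120/107 + 140) = 49*(15100/107) = 739900/107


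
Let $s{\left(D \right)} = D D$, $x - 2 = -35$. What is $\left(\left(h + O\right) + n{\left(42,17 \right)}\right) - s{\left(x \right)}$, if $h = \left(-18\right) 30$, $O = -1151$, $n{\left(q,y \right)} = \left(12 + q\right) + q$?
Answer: $-2684$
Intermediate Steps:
$n{\left(q,y \right)} = 12 + 2 q$
$x = -33$ ($x = 2 - 35 = -33$)
$h = -540$
$s{\left(D \right)} = D^{2}$
$\left(\left(h + O\right) + n{\left(42,17 \right)}\right) - s{\left(x \right)} = \left(\left(-540 - 1151\right) + \left(12 + 2 \cdot 42\right)\right) - \left(-33\right)^{2} = \left(-1691 + \left(12 + 84\right)\right) - 1089 = \left(-1691 + 96\right) - 1089 = -1595 - 1089 = -2684$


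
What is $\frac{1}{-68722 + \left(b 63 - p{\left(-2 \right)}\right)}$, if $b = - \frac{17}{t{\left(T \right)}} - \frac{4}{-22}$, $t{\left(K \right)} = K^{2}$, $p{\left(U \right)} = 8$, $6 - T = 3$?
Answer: $- \frac{11}{757213} \approx -1.4527 \cdot 10^{-5}$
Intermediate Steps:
$T = 3$ ($T = 6 - 3 = 3$)
$b = - \frac{169}{99}$ ($b = - \frac{17}{3^{2}} - \frac{4}{-22} = - \frac{17}{9} - - \frac{2}{11} = \left(-17\right) \frac{1}{9} + \frac{2}{11} = - \frac{17}{9} + \frac{2}{11} = - \frac{169}{99} \approx -1.7071$)
$\frac{1}{-68722 + \left(b 63 - p{\left(-2 \right)}\right)} = \frac{1}{-68722 - \frac{1271}{11}} = \frac{1}{- \frac{757213}{11}} = - \frac{11}{757213}$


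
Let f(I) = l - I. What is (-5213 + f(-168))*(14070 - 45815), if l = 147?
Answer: 155487010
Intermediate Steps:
f(I) = 147 - I
(-5213 + f(-168))*(14070 - 45815) = (-5213 + (147 - 1*(-168)))*(14070 - 45815) = (-5213 + (147 + 168))*(-31745) = (-5213 + 315)*(-31745) = -4898*(-31745) = 155487010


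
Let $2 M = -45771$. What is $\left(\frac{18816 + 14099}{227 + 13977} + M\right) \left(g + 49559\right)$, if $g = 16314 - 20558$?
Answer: $- \frac{277902981585}{268} \approx -1.037 \cdot 10^{9}$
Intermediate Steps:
$M = - \frac{45771}{2}$ ($M = \frac{1}{2} \left(-45771\right) = - \frac{45771}{2} \approx -22886.0$)
$g = -4244$
$\left(\frac{18816 + 14099}{227 + 13977} + M\right) \left(g + 49559\right) = \left(\frac{18816 + 14099}{227 + 13977} - \frac{45771}{2}\right) \left(-4244 + 49559\right) = \left(\frac{32915}{14204} - \frac{45771}{2}\right) 45315 = \left(- \frac{325032727}{14204}\right) 45315 = - \frac{277902981585}{268}$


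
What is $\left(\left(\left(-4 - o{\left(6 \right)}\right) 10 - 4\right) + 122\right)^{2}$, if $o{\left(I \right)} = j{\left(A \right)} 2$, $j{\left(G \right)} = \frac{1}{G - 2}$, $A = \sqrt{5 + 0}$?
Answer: $3444 - 1520 \sqrt{5} \approx 45.177$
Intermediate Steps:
$A = \sqrt{5} \approx 2.2361$
$j{\left(G \right)} = \frac{1}{-2 + G}$
$o{\left(I \right)} = \frac{2}{-2 + \sqrt{5}}$ ($o{\left(I \right)} = \frac{1}{-2 + \sqrt{5}} \cdot 2 = \frac{2}{-2 + \sqrt{5}}$)
$\left(\left(\left(-4 - o{\left(6 \right)}\right) 10 - 4\right) + 122\right)^{2} = \left(\left(\left(-4 - \left(4 + 2 \sqrt{5}\right)\right) 10 - 4\right) + 122\right)^{2} = \left(\left(\left(-8 - 2 \sqrt{5}\right) 10 - 4\right) + 122\right)^{2} = \left(\left(\left(-80 - 20 \sqrt{5}\right) - 4\right) + 122\right)^{2} = \left(\left(-84 - 20 \sqrt{5}\right) + 122\right)^{2} = \left(38 - 20 \sqrt{5}\right)^{2}$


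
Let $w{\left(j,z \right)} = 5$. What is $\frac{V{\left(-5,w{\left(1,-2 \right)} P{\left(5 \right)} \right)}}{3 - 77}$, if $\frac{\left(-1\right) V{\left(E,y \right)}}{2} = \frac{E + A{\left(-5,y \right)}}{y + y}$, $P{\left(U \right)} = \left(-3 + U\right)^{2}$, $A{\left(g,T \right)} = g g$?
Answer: $\frac{1}{74} \approx 0.013514$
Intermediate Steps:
$A{\left(g,T \right)} = g^{2}$
$V{\left(E,y \right)} = - \frac{25 + E}{y}$ ($V{\left(E,y \right)} = - 2 \frac{E + \left(-5\right)^{2}}{y + y} = - 2 \frac{E + 25}{2 y} = - 2 \left(25 + E\right) \frac{1}{2 y} = - 2 \frac{25 + E}{2 y} = - \frac{25 + E}{y}$)
$\frac{V{\left(-5,w{\left(1,-2 \right)} P{\left(5 \right)} \right)}}{3 - 77} = \frac{\frac{1}{5 \left(-3 + 5\right)^{2}} \left(-25 - -5\right)}{3 - 77} = \frac{\frac{1}{5 \cdot 2^{2}} \left(-25 + 5\right)}{-74} = \frac{1}{5 \cdot 4} \left(-20\right) \left(- \frac{1}{74}\right) = \frac{1}{20} \left(-20\right) \left(- \frac{1}{74}\right) = \left(-1\right) \left(- \frac{1}{74}\right) = \frac{1}{74}$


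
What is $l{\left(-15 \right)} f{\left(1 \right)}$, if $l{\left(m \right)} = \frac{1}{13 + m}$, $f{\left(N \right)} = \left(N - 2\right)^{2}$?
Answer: $- \frac{1}{2} \approx -0.5$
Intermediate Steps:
$f{\left(N \right)} = \left(-2 + N\right)^{2}$
$l{\left(-15 \right)} f{\left(1 \right)} = \frac{\left(-2 + 1\right)^{2}}{13 - 15} = \frac{\left(-1\right)^{2}}{-2} = \left(- \frac{1}{2}\right) 1 = - \frac{1}{2}$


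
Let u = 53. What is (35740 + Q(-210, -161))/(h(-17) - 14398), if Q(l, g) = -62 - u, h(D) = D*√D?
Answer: -170976250/69102439 + 201875*I*√17/69102439 ≈ -2.4742 + 0.012045*I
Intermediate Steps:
h(D) = D^(3/2)
Q(l, g) = -115 (Q(l, g) = -62 - 1*53 = -62 - 53 = -115)
(35740 + Q(-210, -161))/(h(-17) - 14398) = (35740 - 115)/((-17)^(3/2) - 14398) = 35625/(-17*I*√17 - 14398) = 35625/(-14398 - 17*I*√17)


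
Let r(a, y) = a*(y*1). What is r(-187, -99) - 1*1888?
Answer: 16625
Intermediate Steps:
r(a, y) = a*y
r(-187, -99) - 1*1888 = -187*(-99) - 1*1888 = 18513 - 1888 = 16625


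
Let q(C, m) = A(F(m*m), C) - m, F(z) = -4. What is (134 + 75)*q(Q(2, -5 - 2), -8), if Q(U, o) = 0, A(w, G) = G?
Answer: 1672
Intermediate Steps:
q(C, m) = C - m
(134 + 75)*q(Q(2, -5 - 2), -8) = (134 + 75)*(0 - 1*(-8)) = 209*(0 + 8) = 209*8 = 1672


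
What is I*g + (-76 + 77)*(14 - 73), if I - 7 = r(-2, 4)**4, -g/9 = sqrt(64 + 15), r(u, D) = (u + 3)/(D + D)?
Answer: -59 - 258057*sqrt(79)/4096 ≈ -618.98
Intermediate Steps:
r(u, D) = (3 + u)/(2*D) (r(u, D) = (3 + u)/((2*D)) = (3 + u)*(1/(2*D)) = (3 + u)/(2*D))
g = -9*sqrt(79) (g = -9*sqrt(64 + 15) = -9*sqrt(79) ≈ -79.994)
I = 28673/4096 (I = 7 + ((1/2)*(3 - 2)/4)**4 = 7 + ((1/2)*(1/4)*1)**4 = 7 + (1/8)**4 = 7 + 1/4096 = 28673/4096 ≈ 7.0002)
I*g + (-76 + 77)*(14 - 73) = 28673*(-9*sqrt(79))/4096 + (-76 + 77)*(14 - 73) = -258057*sqrt(79)/4096 + 1*(-59) = -258057*sqrt(79)/4096 - 59 = -59 - 258057*sqrt(79)/4096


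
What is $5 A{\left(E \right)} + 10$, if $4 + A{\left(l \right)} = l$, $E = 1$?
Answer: $-5$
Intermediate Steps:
$A{\left(l \right)} = -4 + l$
$5 A{\left(E \right)} + 10 = 5 \left(-4 + 1\right) + 10 = 5 \left(-3\right) + 10 = -15 + 10 = -5$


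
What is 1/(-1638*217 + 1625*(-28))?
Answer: -1/400946 ≈ -2.4941e-6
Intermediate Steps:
1/(-1638*217 + 1625*(-28)) = 1/(-355446 - 45500) = 1/(-400946) = -1/400946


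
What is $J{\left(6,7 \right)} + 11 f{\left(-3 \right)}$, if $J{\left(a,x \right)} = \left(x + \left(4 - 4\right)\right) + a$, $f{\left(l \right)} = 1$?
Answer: $24$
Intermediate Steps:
$J{\left(a,x \right)} = a + x$ ($J{\left(a,x \right)} = \left(x + 0\right) + a = x + a = a + x$)
$J{\left(6,7 \right)} + 11 f{\left(-3 \right)} = \left(6 + 7\right) + 11 \cdot 1 = 13 + 11 = 24$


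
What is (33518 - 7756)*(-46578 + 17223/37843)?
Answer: -45408977906622/37843 ≈ -1.1999e+9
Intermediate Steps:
(33518 - 7756)*(-46578 + 17223/37843) = 25762*(-46578 + 17223*(1/37843)) = 25762*(-46578 + 17223/37843) = 25762*(-1762634031/37843) = -45408977906622/37843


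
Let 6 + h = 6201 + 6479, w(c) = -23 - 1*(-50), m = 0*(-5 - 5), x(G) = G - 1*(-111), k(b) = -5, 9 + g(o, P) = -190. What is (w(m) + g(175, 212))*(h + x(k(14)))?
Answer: -2198160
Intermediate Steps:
g(o, P) = -199 (g(o, P) = -9 - 190 = -199)
x(G) = 111 + G (x(G) = G + 111 = 111 + G)
m = 0 (m = 0*(-10) = 0)
w(c) = 27 (w(c) = -23 + 50 = 27)
h = 12674 (h = -6 + (6201 + 6479) = -6 + 12680 = 12674)
(w(m) + g(175, 212))*(h + x(k(14))) = (27 - 199)*(12674 + (111 - 5)) = -172*(12674 + 106) = -172*12780 = -2198160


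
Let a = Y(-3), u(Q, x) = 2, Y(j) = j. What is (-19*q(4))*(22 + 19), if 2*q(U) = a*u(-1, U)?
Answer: 2337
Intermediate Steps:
a = -3
q(U) = -3 (q(U) = (-3*2)/2 = (1/2)*(-6) = -3)
(-19*q(4))*(22 + 19) = (-19*(-3))*(22 + 19) = 57*41 = 2337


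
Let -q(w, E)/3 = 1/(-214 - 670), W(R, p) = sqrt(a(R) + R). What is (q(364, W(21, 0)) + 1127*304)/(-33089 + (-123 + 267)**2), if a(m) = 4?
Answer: -27533225/992732 ≈ -27.735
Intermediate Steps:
W(R, p) = sqrt(4 + R)
q(w, E) = 3/884 (q(w, E) = -3/(-214 - 670) = -3/(-884) = -3*(-1/884) = 3/884)
(q(364, W(21, 0)) + 1127*304)/(-33089 + (-123 + 267)**2) = (3/884 + 1127*304)/(-33089 + (-123 + 267)**2) = (3/884 + 342608)/(-33089 + 144**2) = 302865475/(884*(-33089 + 20736)) = (302865475/884)/(-12353) = (302865475/884)*(-1/12353) = -27533225/992732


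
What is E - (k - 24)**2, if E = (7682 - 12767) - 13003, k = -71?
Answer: -27113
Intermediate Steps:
E = -18088 (E = -5085 - 13003 = -18088)
E - (k - 24)**2 = -18088 - (-71 - 24)**2 = -18088 - 1*(-95)**2 = -18088 - 1*9025 = -18088 - 9025 = -27113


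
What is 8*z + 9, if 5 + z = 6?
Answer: 17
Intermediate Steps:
z = 1 (z = -5 + 6 = 1)
8*z + 9 = 8*1 + 9 = 8 + 9 = 17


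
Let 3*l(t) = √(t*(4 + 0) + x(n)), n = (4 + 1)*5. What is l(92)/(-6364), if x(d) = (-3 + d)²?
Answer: -√213/9546 ≈ -0.0015289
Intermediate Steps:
n = 25 (n = 5*5 = 25)
l(t) = √(484 + 4*t)/3 (l(t) = √(t*(4 + 0) + (-3 + 25)²)/3 = √(t*4 + 22²)/3 = √(4*t + 484)/3 = √(484 + 4*t)/3)
l(92)/(-6364) = (2*√(121 + 92)/3)/(-6364) = (2*√213/3)*(-1/6364) = -√213/9546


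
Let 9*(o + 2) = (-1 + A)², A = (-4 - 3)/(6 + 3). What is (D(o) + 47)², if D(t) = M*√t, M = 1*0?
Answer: 2209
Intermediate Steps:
A = -7/9 ≈ -0.77778
o = -1202/729 (o = -2 + (-1 - 7/9)²/9 = -2 + (-16/9)²/9 = -2 + (⅑)*(256/81) = -2 + 256/729 = -1202/729 ≈ -1.6488)
M = 0
D(t) = 0 (D(t) = 0*√t = 0)
(D(o) + 47)² = (0 + 47)² = 47² = 2209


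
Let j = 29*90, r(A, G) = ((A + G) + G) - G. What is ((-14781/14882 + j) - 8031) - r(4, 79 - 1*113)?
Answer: -80243643/14882 ≈ -5392.0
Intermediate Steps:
r(A, G) = A + G (r(A, G) = (A + 2*G) - G = A + G)
j = 2610
((-14781/14882 + j) - 8031) - r(4, 79 - 1*113) = ((-14781/14882 + 2610) - 8031) - (4 + (79 - 1*113)) = ((-14781*1/14882 + 2610) - 8031) - (4 + (79 - 113)) = ((-14781/14882 + 2610) - 8031) - (4 - 34) = (38827239/14882 - 8031) - 1*(-30) = -80690103/14882 + 30 = -80243643/14882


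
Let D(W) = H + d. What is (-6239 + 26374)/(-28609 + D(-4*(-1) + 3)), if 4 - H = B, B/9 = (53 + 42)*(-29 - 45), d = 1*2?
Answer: 20135/34667 ≈ 0.58081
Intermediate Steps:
d = 2
B = -63270 (B = 9*((53 + 42)*(-29 - 45)) = 9*(95*(-74)) = 9*(-7030) = -63270)
H = 63274 (H = 4 - 1*(-63270) = 4 + 63270 = 63274)
D(W) = 63276 (D(W) = 63274 + 2 = 63276)
(-6239 + 26374)/(-28609 + D(-4*(-1) + 3)) = (-6239 + 26374)/(-28609 + 63276) = 20135/34667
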